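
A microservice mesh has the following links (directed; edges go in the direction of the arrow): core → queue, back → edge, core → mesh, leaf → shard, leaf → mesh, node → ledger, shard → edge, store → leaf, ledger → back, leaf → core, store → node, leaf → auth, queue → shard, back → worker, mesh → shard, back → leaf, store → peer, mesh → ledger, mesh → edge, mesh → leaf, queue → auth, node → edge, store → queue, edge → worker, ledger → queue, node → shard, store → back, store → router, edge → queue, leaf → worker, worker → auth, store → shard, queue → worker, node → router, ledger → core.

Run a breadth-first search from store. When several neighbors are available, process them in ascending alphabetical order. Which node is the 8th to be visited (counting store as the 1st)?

Visit store; enqueue back, leaf, node, peer, queue, router, shard → queue [back, leaf, node, peer, queue, router, shard]
Visit back; enqueue edge, worker → queue [leaf, node, peer, queue, router, shard, edge, worker]
Visit leaf; enqueue auth, core, mesh → queue [node, peer, queue, router, shard, edge, worker, auth, core, mesh]
Visit node; enqueue ledger → queue [peer, queue, router, shard, edge, worker, auth, core, mesh, ledger]
Visit peer → queue [queue, router, shard, edge, worker, auth, core, mesh, ledger]
Visit queue → queue [router, shard, edge, worker, auth, core, mesh, ledger]
Visit router → queue [shard, edge, worker, auth, core, mesh, ledger]
Visit shard → queue [edge, worker, auth, core, mesh, ledger]
Visit edge → queue [worker, auth, core, mesh, ledger]
Visit worker → queue [auth, core, mesh, ledger]
Visit auth → queue [core, mesh, ledger]
Visit core → queue [mesh, ledger]
Visit mesh → queue [ledger]
Visit ledger → queue []

Visit order: store, back, leaf, node, peer, queue, router, shard, edge, worker, auth, core, mesh, ledger

shard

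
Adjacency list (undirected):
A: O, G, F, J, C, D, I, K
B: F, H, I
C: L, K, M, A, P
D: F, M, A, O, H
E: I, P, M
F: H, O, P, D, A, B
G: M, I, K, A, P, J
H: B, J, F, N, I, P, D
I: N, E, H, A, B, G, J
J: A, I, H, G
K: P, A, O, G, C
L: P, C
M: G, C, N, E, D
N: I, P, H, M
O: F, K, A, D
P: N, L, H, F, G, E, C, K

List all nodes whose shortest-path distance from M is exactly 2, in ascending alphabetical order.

A, F, H, I, J, K, L, O, P

Level 0: M
Level 1: C, D, E, G, N
Level 2: A, F, H, I, J, K, L, O, P
Level 3: B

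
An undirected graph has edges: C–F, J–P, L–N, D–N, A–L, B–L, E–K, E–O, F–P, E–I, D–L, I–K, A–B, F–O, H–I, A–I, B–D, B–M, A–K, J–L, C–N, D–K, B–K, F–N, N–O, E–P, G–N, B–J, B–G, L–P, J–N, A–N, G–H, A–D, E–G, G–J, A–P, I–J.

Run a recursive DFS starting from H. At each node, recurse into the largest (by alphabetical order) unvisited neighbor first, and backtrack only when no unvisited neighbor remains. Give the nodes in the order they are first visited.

H, I, K, E, P, L, N, O, F, C, J, G, B, M, D, A

Visit H
H → I
I → K
K → E
E → P
P → L
L → N
N → O
O → F
F → C
N → J
J → G
G → B
B → M
B → D
D → A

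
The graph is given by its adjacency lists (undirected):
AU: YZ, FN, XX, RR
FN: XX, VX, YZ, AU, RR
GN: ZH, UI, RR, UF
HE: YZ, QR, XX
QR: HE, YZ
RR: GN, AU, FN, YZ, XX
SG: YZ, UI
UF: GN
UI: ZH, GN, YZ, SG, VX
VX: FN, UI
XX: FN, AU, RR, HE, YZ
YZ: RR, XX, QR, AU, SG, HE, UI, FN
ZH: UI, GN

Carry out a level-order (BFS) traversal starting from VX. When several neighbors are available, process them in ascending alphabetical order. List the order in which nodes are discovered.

Visit VX; enqueue FN, UI → queue [FN, UI]
Visit FN; enqueue AU, RR, XX, YZ → queue [UI, AU, RR, XX, YZ]
Visit UI; enqueue GN, SG, ZH → queue [AU, RR, XX, YZ, GN, SG, ZH]
Visit AU → queue [RR, XX, YZ, GN, SG, ZH]
Visit RR → queue [XX, YZ, GN, SG, ZH]
Visit XX; enqueue HE → queue [YZ, GN, SG, ZH, HE]
Visit YZ; enqueue QR → queue [GN, SG, ZH, HE, QR]
Visit GN; enqueue UF → queue [SG, ZH, HE, QR, UF]
Visit SG → queue [ZH, HE, QR, UF]
Visit ZH → queue [HE, QR, UF]
Visit HE → queue [QR, UF]
Visit QR → queue [UF]
Visit UF → queue []

VX FN UI AU RR XX YZ GN SG ZH HE QR UF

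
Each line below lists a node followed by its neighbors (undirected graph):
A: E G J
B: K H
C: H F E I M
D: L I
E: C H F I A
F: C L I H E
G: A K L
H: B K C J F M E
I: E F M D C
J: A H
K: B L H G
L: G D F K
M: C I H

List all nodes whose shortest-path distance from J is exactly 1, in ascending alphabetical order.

Level 0: J
Level 1: A, H
Level 2: B, C, E, F, G, K, M
Level 3: I, L
Level 4: D

A, H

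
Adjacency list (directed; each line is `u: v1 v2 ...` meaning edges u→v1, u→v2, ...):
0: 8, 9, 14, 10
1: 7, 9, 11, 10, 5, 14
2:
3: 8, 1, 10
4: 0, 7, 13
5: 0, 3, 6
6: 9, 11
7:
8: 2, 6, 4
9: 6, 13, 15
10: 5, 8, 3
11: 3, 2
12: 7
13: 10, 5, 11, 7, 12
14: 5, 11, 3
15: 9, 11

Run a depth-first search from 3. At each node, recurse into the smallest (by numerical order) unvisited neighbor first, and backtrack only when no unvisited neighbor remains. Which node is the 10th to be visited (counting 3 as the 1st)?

Visit 3
3 → 1
1 → 5
5 → 0
0 → 8
8 → 2
8 → 4
4 → 7
4 → 13
13 → 10
13 → 11
13 → 12
8 → 6
6 → 9
9 → 15
0 → 14

Visit order: 3, 1, 5, 0, 8, 2, 4, 7, 13, 10, 11, 12, 6, 9, 15, 14

10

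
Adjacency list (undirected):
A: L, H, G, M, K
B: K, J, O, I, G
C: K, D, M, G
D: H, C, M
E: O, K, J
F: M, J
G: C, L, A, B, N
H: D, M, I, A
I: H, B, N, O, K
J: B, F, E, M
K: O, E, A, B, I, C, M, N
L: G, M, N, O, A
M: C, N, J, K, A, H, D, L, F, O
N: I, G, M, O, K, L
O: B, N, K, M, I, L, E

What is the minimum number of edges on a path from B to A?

2

Level 0: B
Level 1: G, I, J, K, O
Level 2: A, C, E, F, H, L, M, N
Level 3: D
A first appears at level 2.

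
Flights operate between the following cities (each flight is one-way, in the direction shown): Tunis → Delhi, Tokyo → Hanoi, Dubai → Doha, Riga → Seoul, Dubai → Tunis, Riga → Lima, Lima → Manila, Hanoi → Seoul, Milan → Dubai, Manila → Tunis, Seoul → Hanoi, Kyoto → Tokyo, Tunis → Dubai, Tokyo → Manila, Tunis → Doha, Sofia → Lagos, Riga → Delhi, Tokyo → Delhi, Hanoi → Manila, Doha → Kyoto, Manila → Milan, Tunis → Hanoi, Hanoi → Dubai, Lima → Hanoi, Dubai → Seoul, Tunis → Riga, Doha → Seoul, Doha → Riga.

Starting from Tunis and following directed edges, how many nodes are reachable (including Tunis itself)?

BFS from Tunis visits: Tunis, Riga, Hanoi, Dubai, Doha, Delhi, Seoul, Lima, Manila, Kyoto, Milan, Tokyo
Reachable nodes: 12 of 14 total.

12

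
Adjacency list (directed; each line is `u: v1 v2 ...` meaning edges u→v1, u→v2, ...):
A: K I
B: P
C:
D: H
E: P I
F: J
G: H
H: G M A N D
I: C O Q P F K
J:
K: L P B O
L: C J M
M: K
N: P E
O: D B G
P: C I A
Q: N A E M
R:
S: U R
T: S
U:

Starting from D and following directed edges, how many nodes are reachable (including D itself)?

BFS from D visits: D, H, G, M, A, N, K, I, P, E, L, B, O, C, Q, F, J
Reachable nodes: 17 of 21 total.

17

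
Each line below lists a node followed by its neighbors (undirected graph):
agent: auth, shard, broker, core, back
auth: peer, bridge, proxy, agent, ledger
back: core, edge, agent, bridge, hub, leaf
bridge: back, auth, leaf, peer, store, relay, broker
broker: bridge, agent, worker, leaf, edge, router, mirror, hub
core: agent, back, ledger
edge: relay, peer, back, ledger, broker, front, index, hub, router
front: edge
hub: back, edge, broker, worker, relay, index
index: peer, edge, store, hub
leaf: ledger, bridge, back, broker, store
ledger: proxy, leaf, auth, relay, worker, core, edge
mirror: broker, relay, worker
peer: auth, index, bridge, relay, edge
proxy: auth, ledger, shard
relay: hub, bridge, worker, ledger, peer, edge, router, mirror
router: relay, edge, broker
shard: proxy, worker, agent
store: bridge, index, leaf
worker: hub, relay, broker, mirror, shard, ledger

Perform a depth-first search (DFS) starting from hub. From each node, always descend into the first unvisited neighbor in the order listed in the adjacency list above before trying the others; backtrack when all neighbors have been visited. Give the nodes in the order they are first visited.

Visit hub
hub → back
back → core
core → agent
agent → auth
auth → peer
peer → index
index → edge
edge → relay
relay → bridge
bridge → leaf
leaf → ledger
ledger → proxy
proxy → shard
shard → worker
worker → broker
broker → router
broker → mirror
leaf → store
edge → front

hub -> back -> core -> agent -> auth -> peer -> index -> edge -> relay -> bridge -> leaf -> ledger -> proxy -> shard -> worker -> broker -> router -> mirror -> store -> front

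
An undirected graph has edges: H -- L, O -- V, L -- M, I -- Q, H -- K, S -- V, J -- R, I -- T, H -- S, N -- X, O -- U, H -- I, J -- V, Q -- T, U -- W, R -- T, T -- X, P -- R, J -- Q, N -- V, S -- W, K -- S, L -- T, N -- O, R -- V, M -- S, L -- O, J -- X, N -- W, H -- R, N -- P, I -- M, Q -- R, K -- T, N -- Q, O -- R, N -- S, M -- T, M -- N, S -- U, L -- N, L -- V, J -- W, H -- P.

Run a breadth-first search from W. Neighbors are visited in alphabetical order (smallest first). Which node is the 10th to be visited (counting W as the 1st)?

L

Visit W; enqueue J, N, S, U → queue [J, N, S, U]
Visit J; enqueue Q, R, V, X → queue [N, S, U, Q, R, V, X]
Visit N; enqueue L, M, O, P → queue [S, U, Q, R, V, X, L, M, O, P]
Visit S; enqueue H, K → queue [U, Q, R, V, X, L, M, O, P, H, K]
Visit U → queue [Q, R, V, X, L, M, O, P, H, K]
Visit Q; enqueue I, T → queue [R, V, X, L, M, O, P, H, K, I, T]
Visit R → queue [V, X, L, M, O, P, H, K, I, T]
Visit V → queue [X, L, M, O, P, H, K, I, T]
Visit X → queue [L, M, O, P, H, K, I, T]
Visit L → queue [M, O, P, H, K, I, T]
Visit M → queue [O, P, H, K, I, T]
Visit O → queue [P, H, K, I, T]
Visit P → queue [H, K, I, T]
Visit H → queue [K, I, T]
Visit K → queue [I, T]
Visit I → queue [T]
Visit T → queue []

Visit order: W, J, N, S, U, Q, R, V, X, L, M, O, P, H, K, I, T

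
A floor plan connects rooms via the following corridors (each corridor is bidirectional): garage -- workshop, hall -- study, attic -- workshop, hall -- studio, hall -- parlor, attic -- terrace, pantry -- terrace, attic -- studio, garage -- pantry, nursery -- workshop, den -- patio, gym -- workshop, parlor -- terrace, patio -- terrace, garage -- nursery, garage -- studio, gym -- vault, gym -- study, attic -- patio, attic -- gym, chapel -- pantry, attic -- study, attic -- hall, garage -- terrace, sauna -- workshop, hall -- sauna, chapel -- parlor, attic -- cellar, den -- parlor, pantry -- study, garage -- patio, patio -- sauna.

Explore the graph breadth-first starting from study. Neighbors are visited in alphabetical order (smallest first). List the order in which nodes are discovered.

Visit study; enqueue attic, gym, hall, pantry → queue [attic, gym, hall, pantry]
Visit attic; enqueue cellar, patio, studio, terrace, workshop → queue [gym, hall, pantry, cellar, patio, studio, terrace, workshop]
Visit gym; enqueue vault → queue [hall, pantry, cellar, patio, studio, terrace, workshop, vault]
Visit hall; enqueue parlor, sauna → queue [pantry, cellar, patio, studio, terrace, workshop, vault, parlor, sauna]
Visit pantry; enqueue chapel, garage → queue [cellar, patio, studio, terrace, workshop, vault, parlor, sauna, chapel, garage]
Visit cellar → queue [patio, studio, terrace, workshop, vault, parlor, sauna, chapel, garage]
Visit patio; enqueue den → queue [studio, terrace, workshop, vault, parlor, sauna, chapel, garage, den]
Visit studio → queue [terrace, workshop, vault, parlor, sauna, chapel, garage, den]
Visit terrace → queue [workshop, vault, parlor, sauna, chapel, garage, den]
Visit workshop; enqueue nursery → queue [vault, parlor, sauna, chapel, garage, den, nursery]
Visit vault → queue [parlor, sauna, chapel, garage, den, nursery]
Visit parlor → queue [sauna, chapel, garage, den, nursery]
Visit sauna → queue [chapel, garage, den, nursery]
Visit chapel → queue [garage, den, nursery]
Visit garage → queue [den, nursery]
Visit den → queue [nursery]
Visit nursery → queue []

study, attic, gym, hall, pantry, cellar, patio, studio, terrace, workshop, vault, parlor, sauna, chapel, garage, den, nursery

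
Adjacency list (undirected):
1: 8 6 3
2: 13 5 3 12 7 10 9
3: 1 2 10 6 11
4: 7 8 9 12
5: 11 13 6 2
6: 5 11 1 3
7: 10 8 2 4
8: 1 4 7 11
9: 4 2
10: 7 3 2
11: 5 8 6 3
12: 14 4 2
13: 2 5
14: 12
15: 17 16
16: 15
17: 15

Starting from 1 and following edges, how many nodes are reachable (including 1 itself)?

14

BFS from 1 visits: 1, 8, 6, 3, 4, 7, 11, 5, 2, 10, 9, 12, 13, 14
Reachable nodes: 14 of 17 total.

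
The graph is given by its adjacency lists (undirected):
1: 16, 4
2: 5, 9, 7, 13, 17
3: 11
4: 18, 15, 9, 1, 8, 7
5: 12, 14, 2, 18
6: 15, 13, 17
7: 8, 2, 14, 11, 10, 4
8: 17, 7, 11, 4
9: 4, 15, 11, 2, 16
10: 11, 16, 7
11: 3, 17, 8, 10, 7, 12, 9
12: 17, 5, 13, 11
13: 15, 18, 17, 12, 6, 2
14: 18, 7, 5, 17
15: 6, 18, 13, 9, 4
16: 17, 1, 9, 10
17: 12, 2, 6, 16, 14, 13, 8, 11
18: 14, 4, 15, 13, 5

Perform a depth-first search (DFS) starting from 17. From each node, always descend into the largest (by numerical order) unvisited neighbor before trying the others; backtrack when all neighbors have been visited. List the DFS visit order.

17 16 10 11 12 13 18 15 9 4 8 7 14 5 2 1 6 3

Visit 17
17 → 16
16 → 10
10 → 11
11 → 12
12 → 13
13 → 18
18 → 15
15 → 9
9 → 4
4 → 8
8 → 7
7 → 14
14 → 5
5 → 2
4 → 1
15 → 6
11 → 3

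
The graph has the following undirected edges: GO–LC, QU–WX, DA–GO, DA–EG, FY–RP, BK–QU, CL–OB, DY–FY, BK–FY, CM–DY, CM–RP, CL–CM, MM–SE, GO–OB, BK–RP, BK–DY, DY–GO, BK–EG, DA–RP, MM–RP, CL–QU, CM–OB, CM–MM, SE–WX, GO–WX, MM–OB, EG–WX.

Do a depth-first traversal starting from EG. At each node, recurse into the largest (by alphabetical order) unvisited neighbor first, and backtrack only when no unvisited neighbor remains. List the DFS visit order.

EG, WX, SE, MM, RP, FY, DY, GO, OB, CM, CL, QU, BK, LC, DA

Visit EG
EG → WX
WX → SE
SE → MM
MM → RP
RP → FY
FY → DY
DY → GO
GO → OB
OB → CM
CM → CL
CL → QU
QU → BK
GO → LC
GO → DA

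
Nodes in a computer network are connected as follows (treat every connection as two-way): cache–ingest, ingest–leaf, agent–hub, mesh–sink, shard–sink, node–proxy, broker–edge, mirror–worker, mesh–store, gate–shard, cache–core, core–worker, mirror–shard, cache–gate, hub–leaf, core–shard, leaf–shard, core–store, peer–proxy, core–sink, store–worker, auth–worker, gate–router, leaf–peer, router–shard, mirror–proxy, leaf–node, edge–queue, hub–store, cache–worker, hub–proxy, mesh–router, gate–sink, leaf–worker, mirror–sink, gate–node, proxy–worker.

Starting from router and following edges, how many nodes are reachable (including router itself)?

18

BFS from router visits: router, gate, mesh, shard, cache, node, sink, store, core, leaf, mirror, ingest, worker, proxy, hub, peer, auth, agent
Reachable nodes: 18 of 21 total.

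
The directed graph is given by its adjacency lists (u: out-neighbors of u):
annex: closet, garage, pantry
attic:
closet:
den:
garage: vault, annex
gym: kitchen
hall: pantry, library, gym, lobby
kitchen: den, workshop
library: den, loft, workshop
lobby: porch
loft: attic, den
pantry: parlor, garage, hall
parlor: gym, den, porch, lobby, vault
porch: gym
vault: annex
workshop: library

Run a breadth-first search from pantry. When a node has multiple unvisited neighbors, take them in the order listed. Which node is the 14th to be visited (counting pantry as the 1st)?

Visit pantry; enqueue parlor, garage, hall → queue [parlor, garage, hall]
Visit parlor; enqueue gym, den, porch, lobby, vault → queue [garage, hall, gym, den, porch, lobby, vault]
Visit garage; enqueue annex → queue [hall, gym, den, porch, lobby, vault, annex]
Visit hall; enqueue library → queue [gym, den, porch, lobby, vault, annex, library]
Visit gym; enqueue kitchen → queue [den, porch, lobby, vault, annex, library, kitchen]
Visit den → queue [porch, lobby, vault, annex, library, kitchen]
Visit porch → queue [lobby, vault, annex, library, kitchen]
Visit lobby → queue [vault, annex, library, kitchen]
Visit vault → queue [annex, library, kitchen]
Visit annex; enqueue closet → queue [library, kitchen, closet]
Visit library; enqueue loft, workshop → queue [kitchen, closet, loft, workshop]
Visit kitchen → queue [closet, loft, workshop]
Visit closet → queue [loft, workshop]
Visit loft; enqueue attic → queue [workshop, attic]
Visit workshop → queue [attic]
Visit attic → queue []

Visit order: pantry, parlor, garage, hall, gym, den, porch, lobby, vault, annex, library, kitchen, closet, loft, workshop, attic

loft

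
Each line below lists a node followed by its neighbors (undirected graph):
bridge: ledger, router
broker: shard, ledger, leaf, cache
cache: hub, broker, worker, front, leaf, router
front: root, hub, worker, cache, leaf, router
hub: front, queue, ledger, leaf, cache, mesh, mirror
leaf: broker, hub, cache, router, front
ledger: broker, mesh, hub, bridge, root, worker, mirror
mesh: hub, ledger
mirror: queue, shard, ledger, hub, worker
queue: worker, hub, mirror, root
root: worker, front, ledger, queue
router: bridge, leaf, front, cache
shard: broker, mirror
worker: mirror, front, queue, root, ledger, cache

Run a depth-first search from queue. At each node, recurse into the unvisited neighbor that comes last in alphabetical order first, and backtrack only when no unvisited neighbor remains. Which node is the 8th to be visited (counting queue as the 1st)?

leaf

Visit queue
queue → worker
worker → root
root → ledger
ledger → mirror
mirror → shard
shard → broker
broker → leaf
leaf → router
router → front
front → hub
hub → mesh
hub → cache
router → bridge

Visit order: queue, worker, root, ledger, mirror, shard, broker, leaf, router, front, hub, mesh, cache, bridge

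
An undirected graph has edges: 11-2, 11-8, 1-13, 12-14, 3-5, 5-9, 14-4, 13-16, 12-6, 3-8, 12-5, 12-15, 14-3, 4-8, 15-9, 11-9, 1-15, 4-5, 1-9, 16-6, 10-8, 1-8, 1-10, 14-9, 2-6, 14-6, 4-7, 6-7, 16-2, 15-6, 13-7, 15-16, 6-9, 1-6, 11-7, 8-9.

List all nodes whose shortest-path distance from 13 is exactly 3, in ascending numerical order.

Level 0: 13
Level 1: 1, 7, 16
Level 2: 2, 4, 6, 8, 9, 10, 11, 15
Level 3: 3, 5, 12, 14

3, 5, 12, 14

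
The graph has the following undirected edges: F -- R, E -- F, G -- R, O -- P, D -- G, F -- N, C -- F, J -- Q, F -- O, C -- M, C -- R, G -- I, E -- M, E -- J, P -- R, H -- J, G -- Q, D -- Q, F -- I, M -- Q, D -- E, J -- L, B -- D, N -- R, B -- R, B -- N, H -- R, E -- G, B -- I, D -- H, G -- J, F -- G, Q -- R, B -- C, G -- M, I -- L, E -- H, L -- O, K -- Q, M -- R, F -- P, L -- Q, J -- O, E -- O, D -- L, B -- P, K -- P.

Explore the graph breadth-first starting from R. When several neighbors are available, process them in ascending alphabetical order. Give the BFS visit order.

Visit R; enqueue B, C, F, G, H, M, N, P, Q → queue [B, C, F, G, H, M, N, P, Q]
Visit B; enqueue D, I → queue [C, F, G, H, M, N, P, Q, D, I]
Visit C → queue [F, G, H, M, N, P, Q, D, I]
Visit F; enqueue E, O → queue [G, H, M, N, P, Q, D, I, E, O]
Visit G; enqueue J → queue [H, M, N, P, Q, D, I, E, O, J]
Visit H → queue [M, N, P, Q, D, I, E, O, J]
Visit M → queue [N, P, Q, D, I, E, O, J]
Visit N → queue [P, Q, D, I, E, O, J]
Visit P; enqueue K → queue [Q, D, I, E, O, J, K]
Visit Q; enqueue L → queue [D, I, E, O, J, K, L]
Visit D → queue [I, E, O, J, K, L]
Visit I → queue [E, O, J, K, L]
Visit E → queue [O, J, K, L]
Visit O → queue [J, K, L]
Visit J → queue [K, L]
Visit K → queue [L]
Visit L → queue []

R, B, C, F, G, H, M, N, P, Q, D, I, E, O, J, K, L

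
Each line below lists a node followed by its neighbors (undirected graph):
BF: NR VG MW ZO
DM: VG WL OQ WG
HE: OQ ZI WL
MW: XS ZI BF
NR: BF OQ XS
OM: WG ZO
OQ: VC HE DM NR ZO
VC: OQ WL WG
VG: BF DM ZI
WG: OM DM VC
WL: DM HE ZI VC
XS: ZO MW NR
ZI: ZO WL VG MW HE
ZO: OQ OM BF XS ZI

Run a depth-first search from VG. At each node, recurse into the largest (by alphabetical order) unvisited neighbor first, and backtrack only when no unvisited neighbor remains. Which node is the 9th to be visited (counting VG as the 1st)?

Visit VG
VG → ZI
ZI → ZO
ZO → XS
XS → NR
NR → OQ
OQ → VC
VC → WL
WL → HE
WL → DM
DM → WG
WG → OM
NR → BF
BF → MW

Visit order: VG, ZI, ZO, XS, NR, OQ, VC, WL, HE, DM, WG, OM, BF, MW

HE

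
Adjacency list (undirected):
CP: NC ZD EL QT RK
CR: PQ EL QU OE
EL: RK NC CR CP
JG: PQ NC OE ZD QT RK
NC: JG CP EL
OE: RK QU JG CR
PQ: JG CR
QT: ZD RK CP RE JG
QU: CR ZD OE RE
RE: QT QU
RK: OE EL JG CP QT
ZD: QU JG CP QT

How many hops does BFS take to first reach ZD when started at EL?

2

Level 0: EL
Level 1: CP, CR, NC, RK
Level 2: JG, OE, PQ, QT, QU, ZD
Level 3: RE
ZD first appears at level 2.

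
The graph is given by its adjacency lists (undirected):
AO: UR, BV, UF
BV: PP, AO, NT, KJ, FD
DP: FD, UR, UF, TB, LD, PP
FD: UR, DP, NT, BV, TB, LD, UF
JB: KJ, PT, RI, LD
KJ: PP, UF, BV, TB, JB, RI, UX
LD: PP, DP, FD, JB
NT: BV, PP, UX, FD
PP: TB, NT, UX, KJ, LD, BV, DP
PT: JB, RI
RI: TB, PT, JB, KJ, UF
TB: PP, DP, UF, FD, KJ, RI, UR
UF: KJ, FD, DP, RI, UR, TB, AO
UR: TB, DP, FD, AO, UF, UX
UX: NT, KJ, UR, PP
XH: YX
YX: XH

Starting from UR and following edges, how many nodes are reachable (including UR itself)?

BFS from UR visits: UR, TB, DP, FD, AO, UF, UX, PP, KJ, RI, LD, NT, BV, JB, PT
Reachable nodes: 15 of 17 total.

15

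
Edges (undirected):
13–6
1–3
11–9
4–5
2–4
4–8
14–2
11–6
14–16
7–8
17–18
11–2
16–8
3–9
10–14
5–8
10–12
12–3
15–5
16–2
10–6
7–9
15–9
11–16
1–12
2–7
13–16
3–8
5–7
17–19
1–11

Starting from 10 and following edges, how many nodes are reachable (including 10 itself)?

BFS from 10 visits: 10, 6, 12, 14, 11, 13, 1, 3, 2, 16, 9, 8, 4, 7, 15, 5
Reachable nodes: 16 of 19 total.

16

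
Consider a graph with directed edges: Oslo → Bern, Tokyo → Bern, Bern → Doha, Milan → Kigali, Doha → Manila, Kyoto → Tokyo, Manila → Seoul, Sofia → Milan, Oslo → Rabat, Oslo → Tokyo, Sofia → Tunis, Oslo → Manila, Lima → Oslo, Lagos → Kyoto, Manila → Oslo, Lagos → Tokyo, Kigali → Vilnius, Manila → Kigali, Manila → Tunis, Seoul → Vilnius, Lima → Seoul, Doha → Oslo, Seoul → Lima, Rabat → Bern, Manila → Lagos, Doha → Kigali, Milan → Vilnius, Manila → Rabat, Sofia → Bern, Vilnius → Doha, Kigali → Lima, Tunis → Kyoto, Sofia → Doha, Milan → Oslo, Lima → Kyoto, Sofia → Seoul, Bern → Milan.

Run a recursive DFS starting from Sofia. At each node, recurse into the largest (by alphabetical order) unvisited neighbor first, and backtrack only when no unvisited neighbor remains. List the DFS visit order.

Sofia Tunis Kyoto Tokyo Bern Milan Vilnius Doha Oslo Rabat Manila Seoul Lima Lagos Kigali

Visit Sofia
Sofia → Tunis
Tunis → Kyoto
Kyoto → Tokyo
Tokyo → Bern
Bern → Milan
Milan → Vilnius
Vilnius → Doha
Doha → Oslo
Oslo → Rabat
Oslo → Manila
Manila → Seoul
Seoul → Lima
Manila → Lagos
Manila → Kigali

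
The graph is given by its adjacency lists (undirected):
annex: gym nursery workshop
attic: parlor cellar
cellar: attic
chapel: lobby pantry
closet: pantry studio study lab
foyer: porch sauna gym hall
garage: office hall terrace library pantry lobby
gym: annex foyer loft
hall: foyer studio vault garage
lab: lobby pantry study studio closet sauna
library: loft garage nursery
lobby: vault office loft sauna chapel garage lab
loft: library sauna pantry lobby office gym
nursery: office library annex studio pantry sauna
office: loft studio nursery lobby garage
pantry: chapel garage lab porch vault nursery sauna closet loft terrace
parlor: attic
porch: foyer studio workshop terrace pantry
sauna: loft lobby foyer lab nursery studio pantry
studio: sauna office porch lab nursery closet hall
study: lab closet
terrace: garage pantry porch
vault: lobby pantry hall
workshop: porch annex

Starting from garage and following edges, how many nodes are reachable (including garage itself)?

21

BFS from garage visits: garage, office, hall, terrace, library, pantry, lobby, loft, studio, nursery, foyer, vault, porch, chapel, lab, sauna, closet, gym, annex, workshop, study
Reachable nodes: 21 of 24 total.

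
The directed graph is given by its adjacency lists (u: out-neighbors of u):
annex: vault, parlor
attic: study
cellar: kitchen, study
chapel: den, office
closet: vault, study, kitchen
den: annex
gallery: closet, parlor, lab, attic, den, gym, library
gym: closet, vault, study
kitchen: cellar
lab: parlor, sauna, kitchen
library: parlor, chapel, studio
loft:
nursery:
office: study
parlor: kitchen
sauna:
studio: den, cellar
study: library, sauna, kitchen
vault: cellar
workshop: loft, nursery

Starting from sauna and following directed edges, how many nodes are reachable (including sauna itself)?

1

BFS from sauna visits: sauna
Reachable nodes: 1 of 20 total.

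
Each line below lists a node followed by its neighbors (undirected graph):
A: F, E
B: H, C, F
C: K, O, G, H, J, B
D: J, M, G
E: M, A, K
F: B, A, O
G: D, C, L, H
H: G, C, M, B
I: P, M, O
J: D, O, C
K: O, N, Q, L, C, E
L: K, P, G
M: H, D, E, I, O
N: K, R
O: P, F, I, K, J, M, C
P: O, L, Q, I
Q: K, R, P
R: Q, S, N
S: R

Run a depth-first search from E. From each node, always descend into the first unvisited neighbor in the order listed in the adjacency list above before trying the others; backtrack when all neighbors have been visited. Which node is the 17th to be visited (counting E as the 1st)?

F

Visit E
E → M
M → H
H → G
G → D
D → J
J → O
O → P
P → L
L → K
K → N
N → R
R → Q
R → S
K → C
C → B
B → F
F → A
P → I

Visit order: E, M, H, G, D, J, O, P, L, K, N, R, Q, S, C, B, F, A, I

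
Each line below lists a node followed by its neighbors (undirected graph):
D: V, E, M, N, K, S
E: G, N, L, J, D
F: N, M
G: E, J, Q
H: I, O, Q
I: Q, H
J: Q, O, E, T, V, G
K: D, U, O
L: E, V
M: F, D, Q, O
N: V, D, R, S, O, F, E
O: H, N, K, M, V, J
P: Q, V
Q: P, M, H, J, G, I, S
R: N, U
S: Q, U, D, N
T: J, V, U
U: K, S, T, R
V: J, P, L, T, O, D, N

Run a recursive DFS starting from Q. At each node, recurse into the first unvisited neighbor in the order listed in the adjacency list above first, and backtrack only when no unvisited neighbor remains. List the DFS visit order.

Visit Q
Q → P
P → V
V → J
J → O
O → H
H → I
O → N
N → D
D → E
E → G
E → L
D → M
M → F
D → K
K → U
U → S
U → T
U → R

Q, P, V, J, O, H, I, N, D, E, G, L, M, F, K, U, S, T, R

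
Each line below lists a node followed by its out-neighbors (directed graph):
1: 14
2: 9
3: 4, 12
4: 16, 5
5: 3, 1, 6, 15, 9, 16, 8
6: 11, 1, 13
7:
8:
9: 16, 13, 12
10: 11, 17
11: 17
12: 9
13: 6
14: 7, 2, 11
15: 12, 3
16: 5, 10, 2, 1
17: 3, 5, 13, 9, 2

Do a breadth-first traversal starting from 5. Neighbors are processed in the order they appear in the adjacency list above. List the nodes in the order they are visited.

5, 3, 1, 6, 15, 9, 16, 8, 4, 12, 14, 11, 13, 10, 2, 7, 17

Visit 5; enqueue 3, 1, 6, 15, 9, 16, 8 → queue [3, 1, 6, 15, 9, 16, 8]
Visit 3; enqueue 4, 12 → queue [1, 6, 15, 9, 16, 8, 4, 12]
Visit 1; enqueue 14 → queue [6, 15, 9, 16, 8, 4, 12, 14]
Visit 6; enqueue 11, 13 → queue [15, 9, 16, 8, 4, 12, 14, 11, 13]
Visit 15 → queue [9, 16, 8, 4, 12, 14, 11, 13]
Visit 9 → queue [16, 8, 4, 12, 14, 11, 13]
Visit 16; enqueue 10, 2 → queue [8, 4, 12, 14, 11, 13, 10, 2]
Visit 8 → queue [4, 12, 14, 11, 13, 10, 2]
Visit 4 → queue [12, 14, 11, 13, 10, 2]
Visit 12 → queue [14, 11, 13, 10, 2]
Visit 14; enqueue 7 → queue [11, 13, 10, 2, 7]
Visit 11; enqueue 17 → queue [13, 10, 2, 7, 17]
Visit 13 → queue [10, 2, 7, 17]
Visit 10 → queue [2, 7, 17]
Visit 2 → queue [7, 17]
Visit 7 → queue [17]
Visit 17 → queue []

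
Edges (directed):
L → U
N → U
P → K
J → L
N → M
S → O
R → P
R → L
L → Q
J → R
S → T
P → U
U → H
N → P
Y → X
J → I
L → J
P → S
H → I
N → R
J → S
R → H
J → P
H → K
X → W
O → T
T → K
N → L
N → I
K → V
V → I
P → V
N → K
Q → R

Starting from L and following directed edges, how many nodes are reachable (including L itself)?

13

BFS from L visits: L, J, Q, U, I, P, R, S, H, K, V, O, T
Reachable nodes: 13 of 18 total.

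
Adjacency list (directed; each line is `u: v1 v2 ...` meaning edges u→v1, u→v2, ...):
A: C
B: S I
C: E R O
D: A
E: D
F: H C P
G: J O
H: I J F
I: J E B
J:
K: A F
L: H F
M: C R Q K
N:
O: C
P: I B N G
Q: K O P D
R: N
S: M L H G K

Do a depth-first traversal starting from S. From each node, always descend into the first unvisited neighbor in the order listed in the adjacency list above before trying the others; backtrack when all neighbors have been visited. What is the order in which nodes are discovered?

S → M → C → E → D → A → R → N → O → Q → K → F → H → I → J → B → P → G → L

Visit S
S → M
M → C
C → E
E → D
D → A
C → R
R → N
C → O
M → Q
Q → K
K → F
F → H
H → I
I → J
I → B
F → P
P → G
S → L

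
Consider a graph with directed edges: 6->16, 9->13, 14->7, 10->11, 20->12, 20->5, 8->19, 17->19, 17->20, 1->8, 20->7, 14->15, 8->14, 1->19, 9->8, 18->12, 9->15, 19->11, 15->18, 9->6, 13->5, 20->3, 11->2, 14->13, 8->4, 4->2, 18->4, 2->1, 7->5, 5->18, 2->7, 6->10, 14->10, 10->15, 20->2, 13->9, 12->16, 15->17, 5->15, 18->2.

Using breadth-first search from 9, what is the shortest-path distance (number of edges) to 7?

3

Level 0: 9
Level 1: 6, 8, 13, 15
Level 2: 4, 5, 10, 14, 16, 17, 18, 19
Level 3: 2, 7, 11, 12, 20
Level 4: 1, 3
7 first appears at level 3.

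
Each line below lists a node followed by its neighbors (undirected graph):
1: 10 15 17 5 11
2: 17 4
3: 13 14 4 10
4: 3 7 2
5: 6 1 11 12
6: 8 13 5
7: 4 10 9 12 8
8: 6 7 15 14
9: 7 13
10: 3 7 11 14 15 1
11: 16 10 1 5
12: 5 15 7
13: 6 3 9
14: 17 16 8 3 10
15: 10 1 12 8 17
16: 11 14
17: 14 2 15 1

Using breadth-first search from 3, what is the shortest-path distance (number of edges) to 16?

2

Level 0: 3
Level 1: 4, 10, 13, 14
Level 2: 1, 2, 6, 7, 8, 9, 11, 15, 16, 17
Level 3: 5, 12
16 first appears at level 2.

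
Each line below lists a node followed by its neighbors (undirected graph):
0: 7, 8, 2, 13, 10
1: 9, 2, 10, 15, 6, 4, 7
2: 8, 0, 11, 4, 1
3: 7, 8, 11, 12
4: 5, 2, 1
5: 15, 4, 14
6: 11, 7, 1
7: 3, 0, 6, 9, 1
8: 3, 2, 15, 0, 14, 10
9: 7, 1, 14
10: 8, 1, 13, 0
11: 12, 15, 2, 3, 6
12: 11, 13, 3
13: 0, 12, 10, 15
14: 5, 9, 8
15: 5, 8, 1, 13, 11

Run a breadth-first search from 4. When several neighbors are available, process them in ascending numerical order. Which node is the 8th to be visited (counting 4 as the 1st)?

Visit 4; enqueue 1, 2, 5 → queue [1, 2, 5]
Visit 1; enqueue 6, 7, 9, 10, 15 → queue [2, 5, 6, 7, 9, 10, 15]
Visit 2; enqueue 0, 8, 11 → queue [5, 6, 7, 9, 10, 15, 0, 8, 11]
Visit 5; enqueue 14 → queue [6, 7, 9, 10, 15, 0, 8, 11, 14]
Visit 6 → queue [7, 9, 10, 15, 0, 8, 11, 14]
Visit 7; enqueue 3 → queue [9, 10, 15, 0, 8, 11, 14, 3]
Visit 9 → queue [10, 15, 0, 8, 11, 14, 3]
Visit 10; enqueue 13 → queue [15, 0, 8, 11, 14, 3, 13]
Visit 15 → queue [0, 8, 11, 14, 3, 13]
Visit 0 → queue [8, 11, 14, 3, 13]
Visit 8 → queue [11, 14, 3, 13]
Visit 11; enqueue 12 → queue [14, 3, 13, 12]
Visit 14 → queue [3, 13, 12]
Visit 3 → queue [13, 12]
Visit 13 → queue [12]
Visit 12 → queue []

Visit order: 4, 1, 2, 5, 6, 7, 9, 10, 15, 0, 8, 11, 14, 3, 13, 12

10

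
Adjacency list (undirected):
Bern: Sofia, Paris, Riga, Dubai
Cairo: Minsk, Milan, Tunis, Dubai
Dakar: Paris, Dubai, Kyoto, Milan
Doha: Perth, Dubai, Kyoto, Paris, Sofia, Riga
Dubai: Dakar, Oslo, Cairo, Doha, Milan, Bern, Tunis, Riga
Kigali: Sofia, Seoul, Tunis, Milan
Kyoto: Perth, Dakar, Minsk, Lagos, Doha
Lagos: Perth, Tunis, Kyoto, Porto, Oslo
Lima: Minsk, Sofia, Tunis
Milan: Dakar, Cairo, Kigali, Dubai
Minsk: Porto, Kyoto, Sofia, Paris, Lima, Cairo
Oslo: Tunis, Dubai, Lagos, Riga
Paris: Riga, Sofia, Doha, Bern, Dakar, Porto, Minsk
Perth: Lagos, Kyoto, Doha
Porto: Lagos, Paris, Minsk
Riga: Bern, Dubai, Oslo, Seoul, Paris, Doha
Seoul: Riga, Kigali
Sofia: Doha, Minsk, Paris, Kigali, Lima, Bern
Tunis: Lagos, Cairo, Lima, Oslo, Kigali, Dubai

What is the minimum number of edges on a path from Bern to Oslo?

2

Level 0: Bern
Level 1: Dubai, Paris, Riga, Sofia
Level 2: Cairo, Dakar, Doha, Kigali, Lima, Milan, Minsk, Oslo, Porto, Seoul, Tunis
Level 3: Kyoto, Lagos, Perth
Oslo first appears at level 2.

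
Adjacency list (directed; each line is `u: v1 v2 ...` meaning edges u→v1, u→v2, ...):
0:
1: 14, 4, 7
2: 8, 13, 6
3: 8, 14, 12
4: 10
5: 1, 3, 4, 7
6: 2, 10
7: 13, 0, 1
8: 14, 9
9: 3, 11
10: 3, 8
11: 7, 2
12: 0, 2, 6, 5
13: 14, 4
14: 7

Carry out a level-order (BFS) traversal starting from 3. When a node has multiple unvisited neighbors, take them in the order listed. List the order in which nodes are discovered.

Visit 3; enqueue 8, 14, 12 → queue [8, 14, 12]
Visit 8; enqueue 9 → queue [14, 12, 9]
Visit 14; enqueue 7 → queue [12, 9, 7]
Visit 12; enqueue 0, 2, 6, 5 → queue [9, 7, 0, 2, 6, 5]
Visit 9; enqueue 11 → queue [7, 0, 2, 6, 5, 11]
Visit 7; enqueue 13, 1 → queue [0, 2, 6, 5, 11, 13, 1]
Visit 0 → queue [2, 6, 5, 11, 13, 1]
Visit 2 → queue [6, 5, 11, 13, 1]
Visit 6; enqueue 10 → queue [5, 11, 13, 1, 10]
Visit 5; enqueue 4 → queue [11, 13, 1, 10, 4]
Visit 11 → queue [13, 1, 10, 4]
Visit 13 → queue [1, 10, 4]
Visit 1 → queue [10, 4]
Visit 10 → queue [4]
Visit 4 → queue []

3, 8, 14, 12, 9, 7, 0, 2, 6, 5, 11, 13, 1, 10, 4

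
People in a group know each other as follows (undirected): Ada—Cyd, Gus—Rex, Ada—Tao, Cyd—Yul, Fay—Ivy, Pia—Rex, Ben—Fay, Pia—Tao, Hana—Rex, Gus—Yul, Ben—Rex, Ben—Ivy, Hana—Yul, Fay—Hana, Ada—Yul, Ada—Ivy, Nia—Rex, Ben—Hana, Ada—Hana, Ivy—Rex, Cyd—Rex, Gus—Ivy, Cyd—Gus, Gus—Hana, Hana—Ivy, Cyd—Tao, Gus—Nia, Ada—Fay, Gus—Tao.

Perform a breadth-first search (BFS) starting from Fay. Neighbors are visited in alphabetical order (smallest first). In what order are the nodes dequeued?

Visit Fay; enqueue Ada, Ben, Hana, Ivy → queue [Ada, Ben, Hana, Ivy]
Visit Ada; enqueue Cyd, Tao, Yul → queue [Ben, Hana, Ivy, Cyd, Tao, Yul]
Visit Ben; enqueue Rex → queue [Hana, Ivy, Cyd, Tao, Yul, Rex]
Visit Hana; enqueue Gus → queue [Ivy, Cyd, Tao, Yul, Rex, Gus]
Visit Ivy → queue [Cyd, Tao, Yul, Rex, Gus]
Visit Cyd → queue [Tao, Yul, Rex, Gus]
Visit Tao; enqueue Pia → queue [Yul, Rex, Gus, Pia]
Visit Yul → queue [Rex, Gus, Pia]
Visit Rex; enqueue Nia → queue [Gus, Pia, Nia]
Visit Gus → queue [Pia, Nia]
Visit Pia → queue [Nia]
Visit Nia → queue []

Fay Ada Ben Hana Ivy Cyd Tao Yul Rex Gus Pia Nia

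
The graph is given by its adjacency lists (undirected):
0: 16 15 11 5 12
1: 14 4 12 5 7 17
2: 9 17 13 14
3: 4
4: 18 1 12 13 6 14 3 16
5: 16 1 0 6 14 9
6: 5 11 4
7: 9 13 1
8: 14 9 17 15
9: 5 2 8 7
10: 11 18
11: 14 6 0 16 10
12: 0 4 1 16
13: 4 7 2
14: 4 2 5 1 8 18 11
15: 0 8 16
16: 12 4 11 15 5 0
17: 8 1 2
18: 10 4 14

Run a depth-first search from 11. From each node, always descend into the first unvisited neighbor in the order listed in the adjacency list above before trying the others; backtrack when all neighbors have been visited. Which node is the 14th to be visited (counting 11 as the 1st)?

6

Visit 11
11 → 14
14 → 4
4 → 18
18 → 10
4 → 1
1 → 12
12 → 0
0 → 16
16 → 15
15 → 8
8 → 9
9 → 5
5 → 6
9 → 2
2 → 17
2 → 13
13 → 7
4 → 3

Visit order: 11, 14, 4, 18, 10, 1, 12, 0, 16, 15, 8, 9, 5, 6, 2, 17, 13, 7, 3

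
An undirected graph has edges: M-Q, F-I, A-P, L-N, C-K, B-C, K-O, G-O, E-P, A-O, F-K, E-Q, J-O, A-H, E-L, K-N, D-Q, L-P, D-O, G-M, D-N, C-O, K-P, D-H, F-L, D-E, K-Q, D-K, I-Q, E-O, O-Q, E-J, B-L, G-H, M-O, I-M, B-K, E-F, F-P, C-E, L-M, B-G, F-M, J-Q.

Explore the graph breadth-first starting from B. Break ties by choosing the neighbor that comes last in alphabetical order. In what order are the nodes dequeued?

B -> L -> K -> G -> C -> P -> N -> M -> F -> E -> Q -> O -> D -> H -> A -> I -> J

Visit B; enqueue L, K, G, C → queue [L, K, G, C]
Visit L; enqueue P, N, M, F, E → queue [K, G, C, P, N, M, F, E]
Visit K; enqueue Q, O, D → queue [G, C, P, N, M, F, E, Q, O, D]
Visit G; enqueue H → queue [C, P, N, M, F, E, Q, O, D, H]
Visit C → queue [P, N, M, F, E, Q, O, D, H]
Visit P; enqueue A → queue [N, M, F, E, Q, O, D, H, A]
Visit N → queue [M, F, E, Q, O, D, H, A]
Visit M; enqueue I → queue [F, E, Q, O, D, H, A, I]
Visit F → queue [E, Q, O, D, H, A, I]
Visit E; enqueue J → queue [Q, O, D, H, A, I, J]
Visit Q → queue [O, D, H, A, I, J]
Visit O → queue [D, H, A, I, J]
Visit D → queue [H, A, I, J]
Visit H → queue [A, I, J]
Visit A → queue [I, J]
Visit I → queue [J]
Visit J → queue []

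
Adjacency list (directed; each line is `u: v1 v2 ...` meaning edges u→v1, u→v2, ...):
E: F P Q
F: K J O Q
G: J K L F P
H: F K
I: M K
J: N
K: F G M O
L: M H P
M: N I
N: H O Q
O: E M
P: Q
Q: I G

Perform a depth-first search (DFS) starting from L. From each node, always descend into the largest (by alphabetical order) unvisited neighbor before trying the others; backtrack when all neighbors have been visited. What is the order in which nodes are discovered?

L, P, Q, I, M, N, O, E, F, K, G, J, H

Visit L
L → P
P → Q
Q → I
I → M
M → N
N → O
O → E
E → F
F → K
K → G
G → J
N → H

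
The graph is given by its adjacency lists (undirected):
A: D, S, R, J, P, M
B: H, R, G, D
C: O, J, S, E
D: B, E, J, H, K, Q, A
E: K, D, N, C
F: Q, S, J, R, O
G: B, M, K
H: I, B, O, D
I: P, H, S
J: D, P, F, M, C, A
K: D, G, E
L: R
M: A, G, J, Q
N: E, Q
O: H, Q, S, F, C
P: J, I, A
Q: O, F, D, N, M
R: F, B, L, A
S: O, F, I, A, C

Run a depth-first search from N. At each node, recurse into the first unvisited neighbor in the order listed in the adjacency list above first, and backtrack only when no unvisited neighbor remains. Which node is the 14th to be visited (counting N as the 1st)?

Visit N
N → E
E → K
K → D
D → B
B → H
H → I
I → P
P → J
J → F
F → Q
Q → O
O → S
S → A
A → R
R → L
A → M
M → G
S → C

Visit order: N, E, K, D, B, H, I, P, J, F, Q, O, S, A, R, L, M, G, C

A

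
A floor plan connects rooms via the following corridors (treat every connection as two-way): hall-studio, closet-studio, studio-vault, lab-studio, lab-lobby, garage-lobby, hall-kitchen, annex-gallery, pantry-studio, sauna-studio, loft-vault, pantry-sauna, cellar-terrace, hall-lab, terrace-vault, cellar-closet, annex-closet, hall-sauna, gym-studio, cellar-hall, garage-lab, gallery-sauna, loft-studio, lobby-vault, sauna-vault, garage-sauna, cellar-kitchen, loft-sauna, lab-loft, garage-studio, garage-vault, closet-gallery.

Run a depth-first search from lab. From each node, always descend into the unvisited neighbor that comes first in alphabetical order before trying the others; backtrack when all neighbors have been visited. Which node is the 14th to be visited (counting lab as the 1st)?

Visit lab
lab → garage
garage → lobby
lobby → vault
vault → loft
loft → sauna
sauna → gallery
gallery → annex
annex → closet
closet → cellar
cellar → hall
hall → kitchen
hall → studio
studio → gym
studio → pantry
cellar → terrace

Visit order: lab, garage, lobby, vault, loft, sauna, gallery, annex, closet, cellar, hall, kitchen, studio, gym, pantry, terrace

gym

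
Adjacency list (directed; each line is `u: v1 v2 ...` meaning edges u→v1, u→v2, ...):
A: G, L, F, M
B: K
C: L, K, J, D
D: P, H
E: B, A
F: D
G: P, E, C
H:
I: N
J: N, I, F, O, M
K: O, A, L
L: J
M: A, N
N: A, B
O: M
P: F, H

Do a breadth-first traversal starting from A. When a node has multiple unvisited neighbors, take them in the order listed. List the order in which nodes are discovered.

A, G, L, F, M, P, E, C, J, D, N, H, B, K, I, O

Visit A; enqueue G, L, F, M → queue [G, L, F, M]
Visit G; enqueue P, E, C → queue [L, F, M, P, E, C]
Visit L; enqueue J → queue [F, M, P, E, C, J]
Visit F; enqueue D → queue [M, P, E, C, J, D]
Visit M; enqueue N → queue [P, E, C, J, D, N]
Visit P; enqueue H → queue [E, C, J, D, N, H]
Visit E; enqueue B → queue [C, J, D, N, H, B]
Visit C; enqueue K → queue [J, D, N, H, B, K]
Visit J; enqueue I, O → queue [D, N, H, B, K, I, O]
Visit D → queue [N, H, B, K, I, O]
Visit N → queue [H, B, K, I, O]
Visit H → queue [B, K, I, O]
Visit B → queue [K, I, O]
Visit K → queue [I, O]
Visit I → queue [O]
Visit O → queue []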